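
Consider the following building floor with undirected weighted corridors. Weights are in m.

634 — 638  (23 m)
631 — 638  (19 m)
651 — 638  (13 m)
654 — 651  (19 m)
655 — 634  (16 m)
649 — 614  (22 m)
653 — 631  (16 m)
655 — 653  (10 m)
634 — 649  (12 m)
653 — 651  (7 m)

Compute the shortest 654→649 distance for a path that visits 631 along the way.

96 m

Shortest 654→631: 654–651–653–631 = 42
Shortest 631→649: 631–638–634–649 = 54
Total via 631: 42 + 54 = 96 m.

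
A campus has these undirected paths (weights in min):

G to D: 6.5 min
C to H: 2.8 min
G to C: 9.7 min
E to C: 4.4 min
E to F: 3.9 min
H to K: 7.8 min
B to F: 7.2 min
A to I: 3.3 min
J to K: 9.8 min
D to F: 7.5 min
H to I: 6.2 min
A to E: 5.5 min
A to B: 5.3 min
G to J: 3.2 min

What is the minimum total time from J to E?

Enumerating some paths:
J–G–C–E: 3.2+9.7+4.4 = 17.3
J–G–D–F–E: 3.2+6.5+7.5+3.9 = 21.1
J–G–C–H–I–A–E: 3.2+9.7+2.8+6.2+3.3+5.5 = 30.7
J–K–H–C–E: 9.8+7.8+2.8+4.4 = 24.8
The minimum is 17.3 min via J–G–C–E.

17.3 min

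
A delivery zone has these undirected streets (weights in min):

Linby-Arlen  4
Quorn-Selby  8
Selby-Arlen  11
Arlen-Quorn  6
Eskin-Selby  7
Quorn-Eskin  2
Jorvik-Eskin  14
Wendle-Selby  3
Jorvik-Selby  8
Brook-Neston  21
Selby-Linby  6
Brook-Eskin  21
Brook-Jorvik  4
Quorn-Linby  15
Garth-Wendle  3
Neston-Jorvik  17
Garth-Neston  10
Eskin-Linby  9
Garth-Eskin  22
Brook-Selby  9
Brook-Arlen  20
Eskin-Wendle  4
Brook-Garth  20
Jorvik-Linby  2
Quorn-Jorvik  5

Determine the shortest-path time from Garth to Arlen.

Enumerating some paths:
Garth–Wendle–Eskin–Quorn–Arlen: 3+4+2+6 = 15
Garth–Wendle–Selby–Linby–Arlen: 3+3+6+4 = 16
Cheapest is Garth–Wendle–Eskin–Quorn–Arlen at 15 min.

15 min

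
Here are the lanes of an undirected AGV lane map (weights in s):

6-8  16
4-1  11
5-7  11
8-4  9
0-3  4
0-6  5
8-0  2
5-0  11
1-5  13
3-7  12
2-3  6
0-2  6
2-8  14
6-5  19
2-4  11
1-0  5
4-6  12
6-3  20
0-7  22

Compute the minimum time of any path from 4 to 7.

27 s

Enumerating some paths:
4–1–0–3–7: 11+5+4+12 = 32
4–2–3–7: 11+6+12 = 29
4–8–0–7: 9+2+22 = 33
4–8–0–3–7: 9+2+4+12 = 27
Cheapest is 4–8–0–3–7 at 27 s.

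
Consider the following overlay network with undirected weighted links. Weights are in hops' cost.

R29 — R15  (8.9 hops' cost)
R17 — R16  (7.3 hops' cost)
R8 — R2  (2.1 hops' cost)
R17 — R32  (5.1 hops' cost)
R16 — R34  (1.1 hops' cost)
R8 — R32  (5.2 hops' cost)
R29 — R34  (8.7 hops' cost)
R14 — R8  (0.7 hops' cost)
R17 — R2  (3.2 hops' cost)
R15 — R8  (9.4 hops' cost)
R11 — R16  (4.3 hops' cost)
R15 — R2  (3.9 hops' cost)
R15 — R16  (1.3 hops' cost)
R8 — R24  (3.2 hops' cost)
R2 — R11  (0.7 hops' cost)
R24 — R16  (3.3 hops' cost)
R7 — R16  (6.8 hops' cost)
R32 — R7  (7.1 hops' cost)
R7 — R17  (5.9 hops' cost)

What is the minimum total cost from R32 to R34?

Shortest distances from R32:
R32: 0
R17: 5.1  (via R32)
R8: 5.2  (via R32)
R14: 5.9  (via R8)
R7: 7.1  (via R32)
R2: 7.3  (via R8)
R11: 8  (via R2)
R24: 8.4  (via R8)
R15: 11.2  (via R2)
R16: 11.7  (via R24)
R34: 12.8  (via R16)
Shortest route: R32 → R8 → R24 → R16 → R34 = 12.8 hops' cost.

12.8 hops' cost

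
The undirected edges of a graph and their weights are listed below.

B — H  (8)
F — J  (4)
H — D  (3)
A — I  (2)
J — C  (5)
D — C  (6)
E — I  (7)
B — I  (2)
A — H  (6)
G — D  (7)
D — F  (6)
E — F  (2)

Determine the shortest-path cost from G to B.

18

Compare a few routes:
G - D - H - A - I - B: 7+3+6+2+2 = 20
G - D - H - B: 7+3+8 = 18
Cheapest is G - D - H - B at 18.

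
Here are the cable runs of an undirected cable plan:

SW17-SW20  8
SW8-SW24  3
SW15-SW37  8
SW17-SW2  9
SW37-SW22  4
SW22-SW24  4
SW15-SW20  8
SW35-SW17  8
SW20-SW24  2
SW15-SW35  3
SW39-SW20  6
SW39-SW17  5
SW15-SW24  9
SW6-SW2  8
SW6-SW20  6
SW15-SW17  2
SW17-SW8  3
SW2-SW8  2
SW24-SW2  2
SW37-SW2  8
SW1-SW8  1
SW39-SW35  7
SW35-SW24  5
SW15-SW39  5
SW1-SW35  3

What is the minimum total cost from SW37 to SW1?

Running Dijkstra from SW37:
SW37: 0
SW22: 4  (via SW37)
SW2: 8  (via SW37)
SW24: 8  (via SW22)
SW15: 8  (via SW37)
SW17: 10  (via SW15)
SW8: 10  (via SW2)
SW20: 10  (via SW24)
SW35: 11  (via SW15)
SW1: 11  (via SW8)
Shortest route: SW37–SW2–SW8–SW1 = 11.

11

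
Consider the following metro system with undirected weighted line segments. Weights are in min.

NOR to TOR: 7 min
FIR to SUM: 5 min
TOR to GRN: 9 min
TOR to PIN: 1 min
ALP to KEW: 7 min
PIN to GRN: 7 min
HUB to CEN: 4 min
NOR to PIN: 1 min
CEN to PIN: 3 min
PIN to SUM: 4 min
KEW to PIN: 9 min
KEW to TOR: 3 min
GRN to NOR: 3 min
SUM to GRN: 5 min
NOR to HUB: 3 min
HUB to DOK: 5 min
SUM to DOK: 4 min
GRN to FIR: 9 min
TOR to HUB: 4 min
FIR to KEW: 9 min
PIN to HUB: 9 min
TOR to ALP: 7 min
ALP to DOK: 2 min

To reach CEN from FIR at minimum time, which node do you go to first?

Compare a few routes:
FIR–GRN–NOR–PIN–CEN: 9+3+1+3 = 16
FIR–SUM–PIN–CEN: 5+4+3 = 12
Cheapest is FIR–SUM–PIN–CEN at 12 min.
So from FIR the first move is to SUM.

SUM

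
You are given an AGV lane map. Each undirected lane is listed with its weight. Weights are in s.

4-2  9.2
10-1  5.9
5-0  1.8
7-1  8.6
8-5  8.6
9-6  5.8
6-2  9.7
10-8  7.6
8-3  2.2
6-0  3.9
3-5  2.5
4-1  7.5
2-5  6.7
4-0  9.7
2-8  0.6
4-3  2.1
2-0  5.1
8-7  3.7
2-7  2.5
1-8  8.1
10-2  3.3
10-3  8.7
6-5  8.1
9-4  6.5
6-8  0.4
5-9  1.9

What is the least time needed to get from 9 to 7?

9.3 s

Candidate routes:
9 - 6 - 8 - 7: 5.8+0.4+3.7 = 9.9
9 - 5 - 3 - 8 - 2 - 7: 1.9+2.5+2.2+0.6+2.5 = 9.7
9 - 6 - 8 - 2 - 7: 5.8+0.4+0.6+2.5 = 9.3
The minimum is 9.3 s via 9 - 6 - 8 - 2 - 7.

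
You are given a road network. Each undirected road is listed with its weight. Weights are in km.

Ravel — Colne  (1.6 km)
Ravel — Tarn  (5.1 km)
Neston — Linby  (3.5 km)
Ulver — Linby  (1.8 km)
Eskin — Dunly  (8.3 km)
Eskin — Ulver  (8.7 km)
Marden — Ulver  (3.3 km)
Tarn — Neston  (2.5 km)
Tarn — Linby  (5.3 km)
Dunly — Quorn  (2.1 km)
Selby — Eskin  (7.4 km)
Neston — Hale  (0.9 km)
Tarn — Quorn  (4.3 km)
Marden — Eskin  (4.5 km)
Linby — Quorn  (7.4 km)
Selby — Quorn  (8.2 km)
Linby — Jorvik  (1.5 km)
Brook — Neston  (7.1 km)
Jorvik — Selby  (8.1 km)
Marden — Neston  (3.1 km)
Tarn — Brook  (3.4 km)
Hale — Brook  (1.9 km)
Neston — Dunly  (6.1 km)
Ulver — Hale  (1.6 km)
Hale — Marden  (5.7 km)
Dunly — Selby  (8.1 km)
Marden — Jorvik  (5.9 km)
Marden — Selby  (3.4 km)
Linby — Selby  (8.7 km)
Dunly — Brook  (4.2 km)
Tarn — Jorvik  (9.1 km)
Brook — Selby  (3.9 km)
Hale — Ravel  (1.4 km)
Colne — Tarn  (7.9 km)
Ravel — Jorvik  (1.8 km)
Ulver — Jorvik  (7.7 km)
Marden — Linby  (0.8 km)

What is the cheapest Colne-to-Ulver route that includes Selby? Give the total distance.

14.8 km

Shortest Colne→Selby: Colne → Ravel → Hale → Brook → Selby = 8.8
Best Selby to Ulver: Selby → Marden → Linby → Ulver costing 6
Total via Selby: 8.8 + 6 = 14.8 km.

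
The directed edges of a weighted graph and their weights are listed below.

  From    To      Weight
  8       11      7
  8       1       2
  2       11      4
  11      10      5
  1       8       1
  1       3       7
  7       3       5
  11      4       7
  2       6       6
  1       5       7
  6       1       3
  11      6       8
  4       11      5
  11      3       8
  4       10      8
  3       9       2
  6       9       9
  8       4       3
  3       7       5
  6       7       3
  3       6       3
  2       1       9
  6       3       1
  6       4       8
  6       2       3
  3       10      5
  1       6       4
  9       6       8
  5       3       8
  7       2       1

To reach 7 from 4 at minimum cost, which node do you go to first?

11

Compare a few routes:
4 → 11 → 3 → 7: 5+8+5 = 18
4 → 11 → 3 → 6 → 7: 5+8+3+3 = 19
4 → 11 → 6 → 7: 5+8+3 = 16
4 → 11 → 6 → 3 → 7: 5+8+1+5 = 19
The minimum is 16 via 4 → 11 → 6 → 7.
So from 4 the first move is to 11.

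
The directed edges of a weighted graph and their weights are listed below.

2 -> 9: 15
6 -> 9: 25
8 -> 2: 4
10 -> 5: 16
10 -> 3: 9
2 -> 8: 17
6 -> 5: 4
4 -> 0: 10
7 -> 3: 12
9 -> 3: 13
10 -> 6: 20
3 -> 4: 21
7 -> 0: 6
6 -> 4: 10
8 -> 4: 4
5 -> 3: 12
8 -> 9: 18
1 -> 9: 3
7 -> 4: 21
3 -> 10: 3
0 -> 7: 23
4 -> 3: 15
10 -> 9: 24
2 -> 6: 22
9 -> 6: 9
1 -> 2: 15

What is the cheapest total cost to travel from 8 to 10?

22

Shortest distances from 8:
8: 0
2: 4  (via 8)
4: 4  (via 8)
0: 14  (via 4)
9: 18  (via 8)
3: 19  (via 4)
10: 22  (via 3)
Shortest route: 8–4–3–10 = 22.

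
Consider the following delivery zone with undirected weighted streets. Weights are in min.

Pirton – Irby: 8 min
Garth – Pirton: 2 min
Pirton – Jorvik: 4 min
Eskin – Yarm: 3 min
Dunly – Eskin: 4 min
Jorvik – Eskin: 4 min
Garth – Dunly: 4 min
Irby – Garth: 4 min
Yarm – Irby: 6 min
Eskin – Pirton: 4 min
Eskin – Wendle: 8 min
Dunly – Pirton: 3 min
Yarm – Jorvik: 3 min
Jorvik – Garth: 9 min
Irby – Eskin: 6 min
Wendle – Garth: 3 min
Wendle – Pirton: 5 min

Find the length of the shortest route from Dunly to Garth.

Shortest distances from Dunly:
Dunly: 0
Pirton: 3  (via Dunly)
Garth: 4  (via Dunly)
Shortest route: Dunly → Garth = 4 min.

4 min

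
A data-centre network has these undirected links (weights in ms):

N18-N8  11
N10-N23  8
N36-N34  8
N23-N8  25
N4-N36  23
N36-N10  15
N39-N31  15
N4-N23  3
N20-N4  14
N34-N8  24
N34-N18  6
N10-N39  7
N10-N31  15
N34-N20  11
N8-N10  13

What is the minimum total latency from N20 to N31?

40 ms

Candidate routes:
N20 → N4 → N23 → N10 → N31: 14+3+8+15 = 40
N20 → N34 → N36 → N10 → N31: 11+8+15+15 = 49
N20 → N34 → N18 → N8 → N10 → N31: 11+6+11+13+15 = 56
N20 → N4 → N23 → N10 → N39 → N31: 14+3+8+7+15 = 47
Cheapest is N20 → N4 → N23 → N10 → N31 at 40 ms.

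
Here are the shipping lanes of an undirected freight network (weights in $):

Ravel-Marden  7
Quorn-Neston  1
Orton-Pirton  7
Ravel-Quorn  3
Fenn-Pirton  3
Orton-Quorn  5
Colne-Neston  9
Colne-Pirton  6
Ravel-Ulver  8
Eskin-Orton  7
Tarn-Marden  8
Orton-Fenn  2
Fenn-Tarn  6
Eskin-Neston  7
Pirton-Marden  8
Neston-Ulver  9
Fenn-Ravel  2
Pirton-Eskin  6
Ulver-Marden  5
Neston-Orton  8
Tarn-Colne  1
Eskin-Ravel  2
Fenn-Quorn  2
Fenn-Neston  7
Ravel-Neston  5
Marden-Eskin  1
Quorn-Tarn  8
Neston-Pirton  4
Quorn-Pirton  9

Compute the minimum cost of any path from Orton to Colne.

$9

Running Dijkstra from Orton:
Orton: 0
Fenn: 2  (via Orton)
Quorn: 4  (via Fenn)
Ravel: 4  (via Fenn)
Pirton: 5  (via Fenn)
Neston: 5  (via Quorn)
Eskin: 6  (via Ravel)
Marden: 7  (via Eskin)
Tarn: 8  (via Fenn)
Colne: 9  (via Tarn)
Shortest route: Orton–Fenn–Tarn–Colne = $9.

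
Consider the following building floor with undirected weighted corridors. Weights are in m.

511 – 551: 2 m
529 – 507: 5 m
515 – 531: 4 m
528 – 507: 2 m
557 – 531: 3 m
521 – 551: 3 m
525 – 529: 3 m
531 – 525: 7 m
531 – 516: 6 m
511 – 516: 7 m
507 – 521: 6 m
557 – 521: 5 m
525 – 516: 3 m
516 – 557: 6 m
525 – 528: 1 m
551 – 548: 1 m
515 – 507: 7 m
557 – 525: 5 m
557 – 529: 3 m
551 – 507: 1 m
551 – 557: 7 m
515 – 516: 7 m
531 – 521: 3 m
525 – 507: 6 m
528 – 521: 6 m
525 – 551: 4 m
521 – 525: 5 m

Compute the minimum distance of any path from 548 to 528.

4 m

Enumerating some paths:
548 → 551 → 525 → 528: 1+4+1 = 6
548 → 551 → 507 → 528: 1+1+2 = 4
Cheapest is 548 → 551 → 507 → 528 at 4 m.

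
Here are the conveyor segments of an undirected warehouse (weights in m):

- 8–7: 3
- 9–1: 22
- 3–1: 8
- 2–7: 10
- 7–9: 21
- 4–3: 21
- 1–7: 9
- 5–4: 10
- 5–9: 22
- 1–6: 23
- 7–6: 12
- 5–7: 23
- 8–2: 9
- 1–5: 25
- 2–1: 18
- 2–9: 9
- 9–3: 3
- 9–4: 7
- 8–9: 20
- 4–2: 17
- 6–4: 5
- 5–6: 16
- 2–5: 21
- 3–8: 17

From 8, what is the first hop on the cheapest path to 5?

Enumerating some paths:
8 → 7 → 5: 3+23 = 26
8 → 2 → 5: 9+21 = 30
The minimum is 26 m via 8 → 7 → 5.
So from 8 the first move is to 7.

7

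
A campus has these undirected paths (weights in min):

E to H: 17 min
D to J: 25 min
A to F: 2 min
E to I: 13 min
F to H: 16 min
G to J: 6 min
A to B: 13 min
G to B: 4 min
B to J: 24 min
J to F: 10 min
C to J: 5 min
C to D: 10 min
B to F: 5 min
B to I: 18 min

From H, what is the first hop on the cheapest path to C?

F

Candidate routes:
H → F → B → G → J → C: 16+5+4+6+5 = 36
H → F → B → J → C: 16+5+24+5 = 50
H → F → A → B → G → J → C: 16+2+13+4+6+5 = 46
H → F → J → C: 16+10+5 = 31
The minimum is 31 min via H → F → J → C.
So from H the first move is to F.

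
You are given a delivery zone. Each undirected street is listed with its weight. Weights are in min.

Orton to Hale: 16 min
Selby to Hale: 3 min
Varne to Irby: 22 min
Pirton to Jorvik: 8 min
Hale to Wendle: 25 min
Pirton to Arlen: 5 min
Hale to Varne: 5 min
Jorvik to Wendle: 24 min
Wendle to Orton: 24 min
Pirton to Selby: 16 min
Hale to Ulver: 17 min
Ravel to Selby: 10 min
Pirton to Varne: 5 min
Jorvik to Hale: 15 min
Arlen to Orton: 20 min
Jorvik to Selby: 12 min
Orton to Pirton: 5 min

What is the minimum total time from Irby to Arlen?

32 min

Running Dijkstra from Irby:
Irby: 0
Varne: 22  (via Irby)
Pirton: 27  (via Varne)
Hale: 27  (via Varne)
Selby: 30  (via Hale)
Arlen: 32  (via Pirton)
Shortest route: Irby–Varne–Pirton–Arlen = 32 min.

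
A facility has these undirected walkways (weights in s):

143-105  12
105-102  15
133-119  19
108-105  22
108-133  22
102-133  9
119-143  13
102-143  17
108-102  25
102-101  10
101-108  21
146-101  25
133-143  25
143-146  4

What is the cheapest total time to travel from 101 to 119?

38 s

Settle nodes by increasing distance from 101:
101: 0
102: 10  (via 101)
133: 19  (via 102)
108: 21  (via 101)
105: 25  (via 102)
146: 25  (via 101)
143: 27  (via 102)
119: 38  (via 133)
Shortest route: 101–102–133–119 = 38 s.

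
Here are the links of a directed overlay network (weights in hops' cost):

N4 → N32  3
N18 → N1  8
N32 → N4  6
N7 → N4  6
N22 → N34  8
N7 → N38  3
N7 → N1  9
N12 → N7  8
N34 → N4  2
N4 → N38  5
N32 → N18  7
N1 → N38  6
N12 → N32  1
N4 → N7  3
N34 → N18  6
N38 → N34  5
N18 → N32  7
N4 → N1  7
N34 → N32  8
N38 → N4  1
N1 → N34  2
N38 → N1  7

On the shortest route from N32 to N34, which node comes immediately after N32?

Compare a few routes:
N32 - N4 - N7 - N38 - N34: 6+3+3+5 = 17
N32 - N4 - N1 - N34: 6+7+2 = 15
N32 - N4 - N38 - N34: 6+5+5 = 16
Cheapest is N32 - N4 - N1 - N34 at 15 hops' cost.
So from N32 the first move is to N4.

N4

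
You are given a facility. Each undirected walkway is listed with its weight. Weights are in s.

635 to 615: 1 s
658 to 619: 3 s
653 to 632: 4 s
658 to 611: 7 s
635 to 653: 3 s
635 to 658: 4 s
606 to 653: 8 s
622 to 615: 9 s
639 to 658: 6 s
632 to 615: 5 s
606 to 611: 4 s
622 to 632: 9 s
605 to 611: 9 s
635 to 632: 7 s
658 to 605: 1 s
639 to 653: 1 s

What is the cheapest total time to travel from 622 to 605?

15 s

Candidate routes:
622 → 632 → 653 → 635 → 658 → 605: 9+4+3+4+1 = 21
622 → 632 → 615 → 635 → 658 → 605: 9+5+1+4+1 = 20
622 → 615 → 635 → 658 → 605: 9+1+4+1 = 15
622 → 632 → 653 → 639 → 658 → 605: 9+4+1+6+1 = 21
Cheapest is 622 → 615 → 635 → 658 → 605 at 15 s.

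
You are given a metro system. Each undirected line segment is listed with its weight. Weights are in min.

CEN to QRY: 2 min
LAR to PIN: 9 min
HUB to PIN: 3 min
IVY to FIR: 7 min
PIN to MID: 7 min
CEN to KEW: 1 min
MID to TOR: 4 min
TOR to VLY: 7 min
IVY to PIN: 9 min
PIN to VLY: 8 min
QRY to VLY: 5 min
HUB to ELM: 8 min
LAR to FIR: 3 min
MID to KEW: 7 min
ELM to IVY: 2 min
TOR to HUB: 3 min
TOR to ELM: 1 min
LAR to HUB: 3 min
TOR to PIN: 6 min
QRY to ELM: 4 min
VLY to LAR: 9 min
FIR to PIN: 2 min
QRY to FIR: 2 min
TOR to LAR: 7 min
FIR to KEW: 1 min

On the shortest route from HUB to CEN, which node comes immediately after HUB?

PIN

Compare a few routes:
HUB → LAR → FIR → KEW → CEN: 3+3+1+1 = 8
HUB → PIN → FIR → KEW → CEN: 3+2+1+1 = 7
HUB → PIN → FIR → QRY → CEN: 3+2+2+2 = 9
Cheapest is HUB → PIN → FIR → KEW → CEN at 7 min.
So from HUB the first move is to PIN.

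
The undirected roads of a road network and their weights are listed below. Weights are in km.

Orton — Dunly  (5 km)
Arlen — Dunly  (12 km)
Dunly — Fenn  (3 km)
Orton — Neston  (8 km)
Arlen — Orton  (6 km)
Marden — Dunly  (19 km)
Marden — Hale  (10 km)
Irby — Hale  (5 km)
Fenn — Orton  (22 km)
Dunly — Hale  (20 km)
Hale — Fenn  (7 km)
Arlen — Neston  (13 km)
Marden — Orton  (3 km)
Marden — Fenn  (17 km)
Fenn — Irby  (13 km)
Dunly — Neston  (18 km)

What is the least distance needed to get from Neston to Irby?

Candidate routes:
Neston–Orton–Dunly–Fenn–Hale–Irby: 8+5+3+7+5 = 28
Neston–Orton–Marden–Hale–Irby: 8+3+10+5 = 26
Cheapest is Neston–Orton–Marden–Hale–Irby at 26 km.

26 km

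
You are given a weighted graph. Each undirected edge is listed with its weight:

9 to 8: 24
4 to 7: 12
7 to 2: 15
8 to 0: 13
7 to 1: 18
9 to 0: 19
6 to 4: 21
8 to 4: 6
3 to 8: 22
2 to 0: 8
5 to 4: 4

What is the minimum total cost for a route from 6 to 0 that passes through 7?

Best 6 to 7: 6–4–7 costing 33
Shortest 7→0: 7–2–0 = 23
Total via 7: 33 + 23 = 56.

56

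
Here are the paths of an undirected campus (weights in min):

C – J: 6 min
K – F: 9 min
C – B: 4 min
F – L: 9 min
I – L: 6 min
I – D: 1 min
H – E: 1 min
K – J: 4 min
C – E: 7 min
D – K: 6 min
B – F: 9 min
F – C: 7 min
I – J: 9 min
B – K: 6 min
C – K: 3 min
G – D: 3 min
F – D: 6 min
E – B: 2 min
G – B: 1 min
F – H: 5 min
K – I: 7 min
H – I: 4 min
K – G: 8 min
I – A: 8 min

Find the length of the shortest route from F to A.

Enumerating some paths:
F - D - I - A: 6+1+8 = 15
F - H - I - A: 5+4+8 = 17
Cheapest is F - D - I - A at 15 min.

15 min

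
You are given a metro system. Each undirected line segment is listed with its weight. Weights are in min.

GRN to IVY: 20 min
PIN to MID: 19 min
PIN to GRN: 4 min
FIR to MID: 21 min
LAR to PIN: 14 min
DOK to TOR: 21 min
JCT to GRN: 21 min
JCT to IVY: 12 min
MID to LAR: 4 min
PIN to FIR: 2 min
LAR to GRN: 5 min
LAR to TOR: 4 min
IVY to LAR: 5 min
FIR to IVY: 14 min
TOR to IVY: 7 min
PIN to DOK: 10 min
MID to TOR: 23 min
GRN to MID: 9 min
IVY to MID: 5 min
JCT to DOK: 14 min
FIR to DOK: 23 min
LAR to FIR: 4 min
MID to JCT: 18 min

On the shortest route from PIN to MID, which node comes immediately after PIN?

FIR

Compare a few routes:
PIN–FIR–LAR–IVY–MID: 2+4+5+5 = 16
PIN–GRN–LAR–MID: 4+5+4 = 13
PIN–GRN–MID: 4+9 = 13
PIN–FIR–LAR–MID: 2+4+4 = 10
The minimum is 10 min via PIN–FIR–LAR–MID.
So from PIN the first move is to FIR.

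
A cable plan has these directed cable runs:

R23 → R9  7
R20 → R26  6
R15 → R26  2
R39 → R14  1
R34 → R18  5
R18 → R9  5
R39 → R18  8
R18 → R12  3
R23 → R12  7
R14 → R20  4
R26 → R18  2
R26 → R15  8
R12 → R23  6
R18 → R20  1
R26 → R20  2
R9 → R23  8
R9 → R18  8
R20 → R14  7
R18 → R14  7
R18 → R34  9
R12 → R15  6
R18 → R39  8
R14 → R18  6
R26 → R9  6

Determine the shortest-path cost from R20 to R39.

Running Dijkstra from R20:
R20: 0
R26: 6  (via R20)
R14: 7  (via R20)
R18: 8  (via R26)
R12: 11  (via R18)
R9: 12  (via R26)
R15: 14  (via R26)
R39: 16  (via R18)
Shortest route: R20 → R26 → R18 → R39 = 16.

16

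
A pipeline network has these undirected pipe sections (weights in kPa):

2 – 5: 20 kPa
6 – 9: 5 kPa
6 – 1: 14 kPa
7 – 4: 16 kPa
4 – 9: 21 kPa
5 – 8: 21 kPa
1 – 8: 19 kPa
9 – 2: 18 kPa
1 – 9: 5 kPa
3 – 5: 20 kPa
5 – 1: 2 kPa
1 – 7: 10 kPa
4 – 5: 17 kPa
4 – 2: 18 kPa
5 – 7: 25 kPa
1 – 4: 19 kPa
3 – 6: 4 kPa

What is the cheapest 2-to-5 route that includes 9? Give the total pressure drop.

Shortest 2→9: 2 → 9 = 18
Shortest 9→5: 9 → 1 → 5 = 7
Total via 9: 18 + 7 = 25 kPa.

25 kPa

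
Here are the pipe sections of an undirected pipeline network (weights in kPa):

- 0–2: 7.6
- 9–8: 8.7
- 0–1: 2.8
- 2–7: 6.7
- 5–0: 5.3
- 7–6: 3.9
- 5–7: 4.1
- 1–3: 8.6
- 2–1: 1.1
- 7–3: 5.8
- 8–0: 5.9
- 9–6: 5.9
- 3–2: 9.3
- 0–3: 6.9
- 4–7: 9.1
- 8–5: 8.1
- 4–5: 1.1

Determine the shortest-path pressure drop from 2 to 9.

16.5 kPa

Running Dijkstra from 2:
2: 0
1: 1.1  (via 2)
0: 3.9  (via 1)
7: 6.7  (via 2)
5: 9.2  (via 0)
3: 9.3  (via 2)
8: 9.8  (via 0)
4: 10.3  (via 5)
6: 10.6  (via 7)
9: 16.5  (via 6)
Shortest route: 2 → 7 → 6 → 9 = 16.5 kPa.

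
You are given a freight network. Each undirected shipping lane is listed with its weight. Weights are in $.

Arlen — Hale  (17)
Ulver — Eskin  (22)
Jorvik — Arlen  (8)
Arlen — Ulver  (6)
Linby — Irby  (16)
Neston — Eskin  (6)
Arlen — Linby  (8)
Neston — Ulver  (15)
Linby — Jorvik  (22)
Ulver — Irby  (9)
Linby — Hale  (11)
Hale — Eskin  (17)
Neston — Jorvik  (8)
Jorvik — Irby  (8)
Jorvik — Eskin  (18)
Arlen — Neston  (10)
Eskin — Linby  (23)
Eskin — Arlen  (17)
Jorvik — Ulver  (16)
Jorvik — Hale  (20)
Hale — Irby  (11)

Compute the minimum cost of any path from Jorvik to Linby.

Compare a few routes:
Jorvik → Linby: 22 = 22
Jorvik → Arlen → Linby: 8+8 = 16
Jorvik → Irby → Linby: 8+16 = 24
Jorvik → Neston → Arlen → Linby: 8+10+8 = 26
The minimum is $16 via Jorvik → Arlen → Linby.

$16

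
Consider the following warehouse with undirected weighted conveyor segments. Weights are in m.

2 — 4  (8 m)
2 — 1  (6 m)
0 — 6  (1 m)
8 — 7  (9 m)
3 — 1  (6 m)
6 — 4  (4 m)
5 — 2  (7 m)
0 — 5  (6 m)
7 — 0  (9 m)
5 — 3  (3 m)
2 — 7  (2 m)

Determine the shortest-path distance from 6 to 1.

Running Dijkstra from 6:
6: 0
0: 1  (via 6)
4: 4  (via 6)
5: 7  (via 0)
3: 10  (via 5)
7: 10  (via 0)
2: 12  (via 4)
1: 16  (via 3)
Shortest route: 6 → 0 → 5 → 3 → 1 = 16 m.

16 m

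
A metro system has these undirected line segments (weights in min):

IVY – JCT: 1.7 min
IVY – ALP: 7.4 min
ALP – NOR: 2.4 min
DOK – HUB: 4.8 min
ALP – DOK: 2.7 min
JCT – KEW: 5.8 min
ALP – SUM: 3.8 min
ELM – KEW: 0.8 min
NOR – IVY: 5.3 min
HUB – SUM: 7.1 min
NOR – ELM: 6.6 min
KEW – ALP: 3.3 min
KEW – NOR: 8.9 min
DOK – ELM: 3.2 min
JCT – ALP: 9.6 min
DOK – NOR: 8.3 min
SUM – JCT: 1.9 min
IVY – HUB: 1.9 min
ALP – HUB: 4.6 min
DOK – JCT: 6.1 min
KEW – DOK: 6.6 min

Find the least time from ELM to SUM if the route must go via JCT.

8.5 min

Shortest ELM→JCT: ELM–KEW–JCT = 6.6
Shortest JCT→SUM: JCT–SUM = 1.9
Total via JCT: 6.6 + 1.9 = 8.5 min.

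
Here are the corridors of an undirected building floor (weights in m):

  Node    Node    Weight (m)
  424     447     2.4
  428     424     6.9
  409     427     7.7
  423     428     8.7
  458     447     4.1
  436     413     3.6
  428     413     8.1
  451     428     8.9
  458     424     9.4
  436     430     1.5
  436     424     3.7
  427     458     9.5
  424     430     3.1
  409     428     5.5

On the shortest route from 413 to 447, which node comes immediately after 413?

436

Enumerating some paths:
413 - 436 - 430 - 424 - 447: 3.6+1.5+3.1+2.4 = 10.6
413 - 436 - 424 - 447: 3.6+3.7+2.4 = 9.7
The minimum is 9.7 m via 413 - 436 - 424 - 447.
So from 413 the first move is to 436.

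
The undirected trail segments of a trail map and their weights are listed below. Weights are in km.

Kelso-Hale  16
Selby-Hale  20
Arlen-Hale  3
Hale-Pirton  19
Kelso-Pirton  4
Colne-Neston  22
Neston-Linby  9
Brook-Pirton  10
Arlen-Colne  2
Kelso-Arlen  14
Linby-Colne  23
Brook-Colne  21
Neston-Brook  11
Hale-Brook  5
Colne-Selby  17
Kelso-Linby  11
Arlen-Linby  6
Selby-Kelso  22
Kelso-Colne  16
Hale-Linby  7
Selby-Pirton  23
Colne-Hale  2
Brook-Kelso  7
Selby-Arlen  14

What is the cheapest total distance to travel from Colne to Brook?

7 km

Compare a few routes:
Colne - Hale - Brook: 2+5 = 7
Colne - Arlen - Hale - Brook: 2+3+5 = 10
Cheapest is Colne - Hale - Brook at 7 km.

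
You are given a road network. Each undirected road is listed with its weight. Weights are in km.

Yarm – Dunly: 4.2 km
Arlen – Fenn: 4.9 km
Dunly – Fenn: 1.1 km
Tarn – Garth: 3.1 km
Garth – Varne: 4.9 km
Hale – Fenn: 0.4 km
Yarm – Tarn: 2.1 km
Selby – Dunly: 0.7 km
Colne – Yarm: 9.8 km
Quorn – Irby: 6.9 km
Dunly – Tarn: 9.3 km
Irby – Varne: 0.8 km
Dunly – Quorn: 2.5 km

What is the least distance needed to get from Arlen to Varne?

Settle nodes by increasing distance from Arlen:
Arlen: 0
Fenn: 4.9  (via Arlen)
Hale: 5.3  (via Fenn)
Dunly: 6  (via Fenn)
Selby: 6.7  (via Dunly)
Quorn: 8.5  (via Dunly)
Yarm: 10.2  (via Dunly)
Tarn: 12.3  (via Yarm)
Irby: 15.4  (via Quorn)
Garth: 15.4  (via Tarn)
Varne: 16.2  (via Irby)
Shortest route: Arlen–Fenn–Dunly–Quorn–Irby–Varne = 16.2 km.

16.2 km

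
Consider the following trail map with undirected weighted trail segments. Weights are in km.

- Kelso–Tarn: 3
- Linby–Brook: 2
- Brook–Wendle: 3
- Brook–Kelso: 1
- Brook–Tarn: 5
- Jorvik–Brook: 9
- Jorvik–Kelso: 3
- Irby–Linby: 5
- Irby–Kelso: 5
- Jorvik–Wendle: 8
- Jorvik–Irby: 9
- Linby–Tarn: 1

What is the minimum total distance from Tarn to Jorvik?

6 km

Running Dijkstra from Tarn:
Tarn: 0
Linby: 1  (via Tarn)
Brook: 3  (via Linby)
Kelso: 3  (via Tarn)
Jorvik: 6  (via Kelso)
Shortest route: Tarn–Kelso–Jorvik = 6 km.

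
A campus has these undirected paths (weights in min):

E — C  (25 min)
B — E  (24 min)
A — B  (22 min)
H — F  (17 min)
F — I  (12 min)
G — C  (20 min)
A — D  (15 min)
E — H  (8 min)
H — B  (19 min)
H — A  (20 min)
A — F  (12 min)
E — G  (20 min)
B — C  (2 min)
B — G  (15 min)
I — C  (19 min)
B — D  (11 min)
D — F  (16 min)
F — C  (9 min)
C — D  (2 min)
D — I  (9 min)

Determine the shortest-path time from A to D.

Enumerating some paths:
A–F–C–D: 12+9+2 = 23
A–D: 15 = 15
A–B–C–D: 22+2+2 = 26
The minimum is 15 min via A–D.

15 min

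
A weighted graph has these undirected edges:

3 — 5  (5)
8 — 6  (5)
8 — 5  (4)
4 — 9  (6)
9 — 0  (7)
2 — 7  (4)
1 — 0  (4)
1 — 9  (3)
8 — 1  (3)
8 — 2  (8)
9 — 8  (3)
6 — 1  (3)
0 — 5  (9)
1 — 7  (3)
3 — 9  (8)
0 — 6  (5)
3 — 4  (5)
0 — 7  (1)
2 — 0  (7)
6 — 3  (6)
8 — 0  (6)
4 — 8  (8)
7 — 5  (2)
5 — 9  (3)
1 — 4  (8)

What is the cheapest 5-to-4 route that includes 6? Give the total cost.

Shortest 5→6: 5 → 7 → 0 → 6 = 8
Shortest 6→4: 6 → 1 → 4 = 11
Total via 6: 8 + 11 = 19.

19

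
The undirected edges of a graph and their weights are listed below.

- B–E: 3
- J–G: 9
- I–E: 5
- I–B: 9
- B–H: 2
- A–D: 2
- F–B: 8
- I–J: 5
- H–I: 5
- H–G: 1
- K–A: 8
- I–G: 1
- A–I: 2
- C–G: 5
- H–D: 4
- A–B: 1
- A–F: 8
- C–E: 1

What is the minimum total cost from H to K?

11

Compare a few routes:
H - D - A - K: 4+2+8 = 14
H - G - I - A - K: 1+1+2+8 = 12
H - I - A - K: 5+2+8 = 15
H - B - A - K: 2+1+8 = 11
Cheapest is H - B - A - K at 11.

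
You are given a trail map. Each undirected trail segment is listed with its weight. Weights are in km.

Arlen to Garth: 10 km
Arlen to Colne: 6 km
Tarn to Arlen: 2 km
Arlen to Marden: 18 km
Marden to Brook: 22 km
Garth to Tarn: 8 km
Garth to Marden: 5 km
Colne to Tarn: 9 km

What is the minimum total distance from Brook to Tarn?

35 km

Enumerating some paths:
Brook–Marden–Garth–Arlen–Tarn: 22+5+10+2 = 39
Brook–Marden–Garth–Tarn: 22+5+8 = 35
Brook–Marden–Arlen–Tarn: 22+18+2 = 42
Cheapest is Brook–Marden–Garth–Tarn at 35 km.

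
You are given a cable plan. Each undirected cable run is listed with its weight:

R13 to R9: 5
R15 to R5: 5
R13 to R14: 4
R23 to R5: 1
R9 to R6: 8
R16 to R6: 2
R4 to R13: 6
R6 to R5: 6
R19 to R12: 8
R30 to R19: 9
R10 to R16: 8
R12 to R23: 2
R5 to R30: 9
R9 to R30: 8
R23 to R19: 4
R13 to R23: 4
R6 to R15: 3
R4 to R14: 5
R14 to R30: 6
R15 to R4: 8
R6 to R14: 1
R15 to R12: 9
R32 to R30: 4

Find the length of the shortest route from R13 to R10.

15

Candidate routes:
R13 → R4 → R14 → R6 → R16 → R10: 6+5+1+2+8 = 22
R13 → R23 → R5 → R6 → R16 → R10: 4+1+6+2+8 = 21
R13 → R14 → R6 → R16 → R10: 4+1+2+8 = 15
Cheapest is R13 → R14 → R6 → R16 → R10 at 15.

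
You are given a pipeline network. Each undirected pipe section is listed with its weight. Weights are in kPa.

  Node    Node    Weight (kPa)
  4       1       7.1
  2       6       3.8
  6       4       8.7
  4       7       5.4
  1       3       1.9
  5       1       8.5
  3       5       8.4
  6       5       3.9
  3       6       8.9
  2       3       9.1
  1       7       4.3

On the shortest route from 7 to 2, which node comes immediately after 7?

1

Enumerating some paths:
7 → 1 → 3 → 2: 4.3+1.9+9.1 = 15.3
7 → 1 → 3 → 6 → 2: 4.3+1.9+8.9+3.8 = 18.9
7 → 4 → 6 → 2: 5.4+8.7+3.8 = 17.9
The minimum is 15.3 kPa via 7 → 1 → 3 → 2.
So from 7 the first move is to 1.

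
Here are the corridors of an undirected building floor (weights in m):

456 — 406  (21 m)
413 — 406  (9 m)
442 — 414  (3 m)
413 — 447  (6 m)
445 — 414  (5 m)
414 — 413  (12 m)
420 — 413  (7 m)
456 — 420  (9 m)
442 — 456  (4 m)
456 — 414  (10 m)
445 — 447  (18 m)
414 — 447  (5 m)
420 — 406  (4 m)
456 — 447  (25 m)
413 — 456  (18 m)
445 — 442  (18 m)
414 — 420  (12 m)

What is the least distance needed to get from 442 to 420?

13 m

Running Dijkstra from 442:
442: 0
414: 3  (via 442)
456: 4  (via 442)
445: 8  (via 414)
447: 8  (via 414)
420: 13  (via 456)
Shortest route: 442–456–420 = 13 m.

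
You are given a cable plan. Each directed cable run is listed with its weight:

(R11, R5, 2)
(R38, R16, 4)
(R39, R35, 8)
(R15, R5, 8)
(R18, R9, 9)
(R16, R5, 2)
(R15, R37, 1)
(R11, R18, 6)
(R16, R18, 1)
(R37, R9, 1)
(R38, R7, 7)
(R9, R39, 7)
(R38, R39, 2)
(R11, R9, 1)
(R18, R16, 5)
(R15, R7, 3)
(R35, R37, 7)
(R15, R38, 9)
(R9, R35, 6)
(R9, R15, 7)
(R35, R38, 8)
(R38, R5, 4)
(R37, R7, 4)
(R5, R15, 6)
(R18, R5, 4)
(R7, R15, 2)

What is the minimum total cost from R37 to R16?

Shortest distances from R37:
R37: 0
R9: 1  (via R37)
R7: 4  (via R37)
R15: 6  (via R7)
R35: 7  (via R9)
R39: 8  (via R9)
R5: 14  (via R15)
R38: 15  (via R15)
R16: 19  (via R38)
Shortest route: R37–R7–R15–R38–R16 = 19.

19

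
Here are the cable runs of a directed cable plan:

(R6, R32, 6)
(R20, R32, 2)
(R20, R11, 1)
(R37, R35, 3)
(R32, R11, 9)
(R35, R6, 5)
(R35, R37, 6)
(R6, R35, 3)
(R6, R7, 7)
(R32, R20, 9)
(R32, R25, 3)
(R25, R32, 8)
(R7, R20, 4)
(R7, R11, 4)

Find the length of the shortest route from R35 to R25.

Running Dijkstra from R35:
R35: 0
R6: 5  (via R35)
R37: 6  (via R35)
R32: 11  (via R6)
R7: 12  (via R6)
R25: 14  (via R32)
Shortest route: R35 → R6 → R32 → R25 = 14.

14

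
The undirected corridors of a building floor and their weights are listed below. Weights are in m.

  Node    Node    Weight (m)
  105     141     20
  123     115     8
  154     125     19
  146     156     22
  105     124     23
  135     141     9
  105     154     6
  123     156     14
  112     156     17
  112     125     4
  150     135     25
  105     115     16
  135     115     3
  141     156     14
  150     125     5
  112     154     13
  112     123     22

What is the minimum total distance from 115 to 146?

Settle nodes by increasing distance from 115:
115: 0
135: 3  (via 115)
123: 8  (via 115)
141: 12  (via 135)
105: 16  (via 115)
156: 22  (via 123)
154: 22  (via 105)
150: 28  (via 135)
112: 30  (via 123)
125: 33  (via 150)
124: 39  (via 105)
146: 44  (via 156)
Shortest route: 115–123–156–146 = 44 m.

44 m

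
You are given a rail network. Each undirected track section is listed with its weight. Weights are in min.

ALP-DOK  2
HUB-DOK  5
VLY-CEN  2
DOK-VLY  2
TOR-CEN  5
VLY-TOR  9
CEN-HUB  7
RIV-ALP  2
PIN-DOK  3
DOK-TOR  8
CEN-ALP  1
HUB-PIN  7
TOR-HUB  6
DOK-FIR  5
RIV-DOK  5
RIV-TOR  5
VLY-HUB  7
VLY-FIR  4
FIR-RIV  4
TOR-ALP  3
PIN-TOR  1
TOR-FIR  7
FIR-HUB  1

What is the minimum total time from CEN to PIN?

Candidate routes:
CEN - ALP - TOR - PIN: 1+3+1 = 5
CEN - ALP - DOK - PIN: 1+2+3 = 6
The minimum is 5 min via CEN - ALP - TOR - PIN.

5 min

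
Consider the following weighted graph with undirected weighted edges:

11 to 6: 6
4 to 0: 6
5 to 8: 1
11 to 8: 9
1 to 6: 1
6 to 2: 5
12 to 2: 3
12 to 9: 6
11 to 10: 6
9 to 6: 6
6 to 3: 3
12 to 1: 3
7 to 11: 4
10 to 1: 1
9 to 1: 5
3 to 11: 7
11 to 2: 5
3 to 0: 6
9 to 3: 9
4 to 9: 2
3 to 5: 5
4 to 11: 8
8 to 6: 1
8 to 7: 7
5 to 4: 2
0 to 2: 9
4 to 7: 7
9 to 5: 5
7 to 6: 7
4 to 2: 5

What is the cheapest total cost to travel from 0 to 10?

Shortest distances from 0:
0: 0
3: 6  (via 0)
4: 6  (via 0)
5: 8  (via 4)
9: 8  (via 4)
2: 9  (via 0)
6: 9  (via 3)
8: 9  (via 5)
1: 10  (via 6)
10: 11  (via 1)
Shortest route: 0 → 3 → 6 → 1 → 10 = 11.

11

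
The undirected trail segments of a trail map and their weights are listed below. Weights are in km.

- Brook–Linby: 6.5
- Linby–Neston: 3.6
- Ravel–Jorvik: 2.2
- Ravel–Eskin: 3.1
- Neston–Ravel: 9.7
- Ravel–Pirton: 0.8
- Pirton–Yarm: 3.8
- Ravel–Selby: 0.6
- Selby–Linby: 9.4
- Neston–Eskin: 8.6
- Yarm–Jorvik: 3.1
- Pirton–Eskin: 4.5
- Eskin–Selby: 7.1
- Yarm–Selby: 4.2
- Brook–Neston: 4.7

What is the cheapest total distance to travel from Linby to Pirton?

Compare a few routes:
Linby → Neston → Eskin → Ravel → Pirton: 3.6+8.6+3.1+0.8 = 16.1
Linby → Selby → Ravel → Pirton: 9.4+0.6+0.8 = 10.8
Linby → Neston → Ravel → Pirton: 3.6+9.7+0.8 = 14.1
The minimum is 10.8 km via Linby → Selby → Ravel → Pirton.

10.8 km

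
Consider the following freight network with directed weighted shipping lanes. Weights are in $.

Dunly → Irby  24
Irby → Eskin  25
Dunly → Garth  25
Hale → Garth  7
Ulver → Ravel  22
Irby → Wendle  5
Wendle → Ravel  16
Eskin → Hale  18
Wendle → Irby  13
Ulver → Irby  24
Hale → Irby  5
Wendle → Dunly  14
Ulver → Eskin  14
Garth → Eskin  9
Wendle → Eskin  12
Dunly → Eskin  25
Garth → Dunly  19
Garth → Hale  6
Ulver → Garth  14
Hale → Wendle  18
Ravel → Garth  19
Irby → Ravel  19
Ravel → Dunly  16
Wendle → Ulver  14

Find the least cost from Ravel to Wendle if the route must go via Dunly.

$45

Best Ravel to Dunly: Ravel → Dunly costing 16
Shortest Dunly→Wendle: Dunly → Irby → Wendle = 29
Total via Dunly: 16 + 29 = $45.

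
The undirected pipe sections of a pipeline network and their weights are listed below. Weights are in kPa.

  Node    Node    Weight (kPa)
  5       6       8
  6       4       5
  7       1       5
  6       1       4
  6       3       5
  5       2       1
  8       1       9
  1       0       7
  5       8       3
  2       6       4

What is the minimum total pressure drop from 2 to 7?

13 kPa

Settle nodes by increasing distance from 2:
2: 0
5: 1  (via 2)
6: 4  (via 2)
8: 4  (via 5)
1: 8  (via 6)
3: 9  (via 6)
4: 9  (via 6)
7: 13  (via 1)
Shortest route: 2 → 6 → 1 → 7 = 13 kPa.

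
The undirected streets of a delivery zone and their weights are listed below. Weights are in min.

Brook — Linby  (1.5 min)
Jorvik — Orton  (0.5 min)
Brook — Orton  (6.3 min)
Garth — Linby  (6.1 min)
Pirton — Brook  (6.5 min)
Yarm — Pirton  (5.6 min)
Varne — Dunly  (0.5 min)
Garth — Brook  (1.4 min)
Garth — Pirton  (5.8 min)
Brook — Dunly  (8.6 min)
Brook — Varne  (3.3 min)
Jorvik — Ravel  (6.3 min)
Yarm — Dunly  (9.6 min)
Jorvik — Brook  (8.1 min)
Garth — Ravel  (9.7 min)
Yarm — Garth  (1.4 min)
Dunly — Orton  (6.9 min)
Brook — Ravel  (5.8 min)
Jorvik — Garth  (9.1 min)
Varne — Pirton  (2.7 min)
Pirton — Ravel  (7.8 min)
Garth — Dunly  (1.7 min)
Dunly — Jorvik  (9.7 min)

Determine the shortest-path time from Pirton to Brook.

6 min

Shortest distances from Pirton:
Pirton: 0
Varne: 2.7  (via Pirton)
Dunly: 3.2  (via Varne)
Garth: 4.9  (via Dunly)
Yarm: 5.6  (via Pirton)
Brook: 6  (via Varne)
Shortest route: Pirton–Varne–Brook = 6 min.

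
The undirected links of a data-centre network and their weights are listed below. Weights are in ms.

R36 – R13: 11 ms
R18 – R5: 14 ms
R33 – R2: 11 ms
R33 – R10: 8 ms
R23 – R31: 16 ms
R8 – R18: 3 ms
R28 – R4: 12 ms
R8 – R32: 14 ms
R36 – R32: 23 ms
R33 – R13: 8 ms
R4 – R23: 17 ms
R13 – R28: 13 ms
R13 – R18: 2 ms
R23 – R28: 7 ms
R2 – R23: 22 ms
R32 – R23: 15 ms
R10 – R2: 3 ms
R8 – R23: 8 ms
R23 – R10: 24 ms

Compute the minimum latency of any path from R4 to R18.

27 ms

Shortest distances from R4:
R4: 0
R28: 12  (via R4)
R23: 17  (via R4)
R8: 25  (via R23)
R13: 25  (via R28)
R18: 27  (via R13)
Shortest route: R4–R28–R13–R18 = 27 ms.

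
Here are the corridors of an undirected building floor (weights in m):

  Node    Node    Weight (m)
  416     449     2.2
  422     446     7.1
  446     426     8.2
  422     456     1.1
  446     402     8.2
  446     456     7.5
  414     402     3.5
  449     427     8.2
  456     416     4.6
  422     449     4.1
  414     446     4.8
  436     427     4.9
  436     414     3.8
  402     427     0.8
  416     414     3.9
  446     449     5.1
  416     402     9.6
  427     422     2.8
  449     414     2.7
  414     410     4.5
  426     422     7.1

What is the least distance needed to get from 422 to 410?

11.3 m

Settle nodes by increasing distance from 422:
422: 0
456: 1.1  (via 422)
427: 2.8  (via 422)
402: 3.6  (via 427)
449: 4.1  (via 422)
416: 5.7  (via 456)
414: 6.8  (via 449)
426: 7.1  (via 422)
446: 7.1  (via 422)
436: 7.7  (via 427)
410: 11.3  (via 414)
Shortest route: 422–449–414–410 = 11.3 m.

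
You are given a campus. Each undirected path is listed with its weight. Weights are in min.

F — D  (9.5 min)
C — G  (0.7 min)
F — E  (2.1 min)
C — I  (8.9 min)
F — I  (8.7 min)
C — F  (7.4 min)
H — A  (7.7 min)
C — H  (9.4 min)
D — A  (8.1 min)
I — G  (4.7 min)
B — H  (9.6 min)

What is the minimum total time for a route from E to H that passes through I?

25.6 min

Best E to I: E → F → I costing 10.8
Shortest I→H: I → G → C → H = 14.8
Total via I: 10.8 + 14.8 = 25.6 min.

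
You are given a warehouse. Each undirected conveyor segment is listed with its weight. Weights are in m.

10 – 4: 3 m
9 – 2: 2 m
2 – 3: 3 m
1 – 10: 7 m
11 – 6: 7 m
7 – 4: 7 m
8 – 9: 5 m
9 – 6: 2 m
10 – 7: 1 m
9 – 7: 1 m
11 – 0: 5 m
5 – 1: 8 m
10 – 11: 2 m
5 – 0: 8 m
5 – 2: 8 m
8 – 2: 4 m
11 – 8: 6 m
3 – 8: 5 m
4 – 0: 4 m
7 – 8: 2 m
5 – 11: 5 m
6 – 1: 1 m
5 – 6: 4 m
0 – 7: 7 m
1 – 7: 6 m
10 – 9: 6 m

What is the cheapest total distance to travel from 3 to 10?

7 m

Enumerating some paths:
3 → 2 → 9 → 7 → 10: 3+2+1+1 = 7
3 → 8 → 7 → 10: 5+2+1 = 8
3 → 2 → 9 → 10: 3+2+6 = 11
3 → 2 → 8 → 7 → 10: 3+4+2+1 = 10
Cheapest is 3 → 2 → 9 → 7 → 10 at 7 m.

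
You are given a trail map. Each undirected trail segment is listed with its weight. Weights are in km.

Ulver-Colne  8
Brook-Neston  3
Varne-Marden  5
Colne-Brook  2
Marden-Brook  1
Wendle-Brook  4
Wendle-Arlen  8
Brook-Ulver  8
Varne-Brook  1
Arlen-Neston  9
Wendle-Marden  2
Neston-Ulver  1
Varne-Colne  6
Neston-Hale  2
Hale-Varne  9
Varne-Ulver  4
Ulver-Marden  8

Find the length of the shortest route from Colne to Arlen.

13 km

Compare a few routes:
Colne → Brook → Wendle → Arlen: 2+4+8 = 14
Colne → Brook → Marden → Wendle → Arlen: 2+1+2+8 = 13
Colne → Brook → Neston → Arlen: 2+3+9 = 14
The minimum is 13 km via Colne → Brook → Marden → Wendle → Arlen.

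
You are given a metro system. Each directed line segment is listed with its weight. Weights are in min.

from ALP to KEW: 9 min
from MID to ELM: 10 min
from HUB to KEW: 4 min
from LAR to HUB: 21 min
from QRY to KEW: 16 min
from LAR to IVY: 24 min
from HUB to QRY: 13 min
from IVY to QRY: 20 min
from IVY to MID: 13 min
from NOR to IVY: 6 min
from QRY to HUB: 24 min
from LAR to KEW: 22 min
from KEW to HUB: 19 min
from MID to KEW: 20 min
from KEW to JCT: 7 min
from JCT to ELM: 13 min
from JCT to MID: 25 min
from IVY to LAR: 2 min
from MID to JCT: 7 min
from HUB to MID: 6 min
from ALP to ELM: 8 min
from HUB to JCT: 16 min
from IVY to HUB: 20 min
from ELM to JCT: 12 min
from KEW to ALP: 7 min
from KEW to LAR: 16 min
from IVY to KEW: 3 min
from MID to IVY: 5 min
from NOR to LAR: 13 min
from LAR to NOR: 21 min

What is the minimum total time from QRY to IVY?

Enumerating some paths:
QRY–KEW–JCT–MID–IVY: 16+7+25+5 = 53
QRY–HUB–MID–IVY: 24+6+5 = 35
QRY–KEW–LAR–IVY: 16+16+24 = 56
QRY–KEW–HUB–MID–IVY: 16+19+6+5 = 46
Cheapest is QRY–HUB–MID–IVY at 35 min.

35 min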